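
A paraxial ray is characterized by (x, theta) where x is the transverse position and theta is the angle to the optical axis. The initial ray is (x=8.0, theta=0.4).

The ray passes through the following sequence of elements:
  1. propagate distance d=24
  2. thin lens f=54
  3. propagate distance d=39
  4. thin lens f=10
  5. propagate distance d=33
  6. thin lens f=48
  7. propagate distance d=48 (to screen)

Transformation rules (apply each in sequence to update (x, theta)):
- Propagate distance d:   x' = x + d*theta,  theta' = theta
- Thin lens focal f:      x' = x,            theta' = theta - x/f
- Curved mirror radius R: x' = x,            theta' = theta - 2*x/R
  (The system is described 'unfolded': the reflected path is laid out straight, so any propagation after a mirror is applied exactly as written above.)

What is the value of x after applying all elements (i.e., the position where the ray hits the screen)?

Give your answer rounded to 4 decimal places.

Answer: -94.7911

Derivation:
Initial: x=8.0000 theta=0.4000
After 1 (propagate distance d=24): x=17.6000 theta=0.4000
After 2 (thin lens f=54): x=17.6000 theta=2/27 (≈0.0741)
After 3 (propagate distance d=39): x=922/45 (≈20.4889) theta=2/27 (≈0.0741)
After 4 (thin lens f=10): x=922/45 (≈20.4889) theta=-1333/675 (≈-1.9748)
After 5 (propagate distance d=33): x=-44.6800 theta=-1333/675 (≈-1.9748)
After 6 (thin lens f=48): x=-44.6800 theta=-451/432 (≈-1.0440)
After 7 (propagate distance d=48 (to screen)): x=-21328/225 (≈-94.7911) theta=-451/432 (≈-1.0440)
Rounded to 4 decimal places: x = -94.7911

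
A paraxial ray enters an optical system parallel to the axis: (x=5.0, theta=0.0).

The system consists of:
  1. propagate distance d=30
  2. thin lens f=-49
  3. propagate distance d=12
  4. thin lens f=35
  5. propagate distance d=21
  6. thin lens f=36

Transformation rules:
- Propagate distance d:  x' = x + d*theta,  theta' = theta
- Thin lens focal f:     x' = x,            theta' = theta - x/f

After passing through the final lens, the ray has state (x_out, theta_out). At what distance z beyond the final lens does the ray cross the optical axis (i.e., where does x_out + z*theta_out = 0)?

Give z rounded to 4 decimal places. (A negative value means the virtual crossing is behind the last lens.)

Answer: 22.6550

Derivation:
Initial: x=5.0000 theta=0.0000
After 1 (propagate distance d=30): x=5.0000 theta=0.0000
After 2 (thin lens f=-49): x=5.0000 theta=5/49 (≈0.1020)
After 3 (propagate distance d=12): x=305/49 (≈6.2245) theta=5/49 (≈0.1020)
After 4 (thin lens f=35): x=305/49 (≈6.2245) theta=-26/343 (≈-0.0758)
After 5 (propagate distance d=21): x=227/49 (≈4.6327) theta=-26/343 (≈-0.0758)
After 6 (thin lens f=36): x=227/49 (≈4.6327) theta=-2525/12348 (≈-0.2045)
z_focus = -x_out/theta_out = -(227/49)/(-2525/12348) = 57204/2525 ≈ 22.6550
Rounded to 4 decimal places: z = 22.6550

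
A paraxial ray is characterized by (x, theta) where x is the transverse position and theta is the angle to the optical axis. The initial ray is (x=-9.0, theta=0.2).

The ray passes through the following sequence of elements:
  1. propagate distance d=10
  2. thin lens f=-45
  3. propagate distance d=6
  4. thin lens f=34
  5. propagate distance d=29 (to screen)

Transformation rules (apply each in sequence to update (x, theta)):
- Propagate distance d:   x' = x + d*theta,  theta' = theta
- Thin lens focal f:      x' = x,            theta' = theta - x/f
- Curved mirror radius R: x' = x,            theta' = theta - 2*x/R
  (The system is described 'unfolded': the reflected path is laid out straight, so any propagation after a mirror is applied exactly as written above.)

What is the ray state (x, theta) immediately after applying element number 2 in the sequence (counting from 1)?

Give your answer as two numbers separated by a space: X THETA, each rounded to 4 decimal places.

Initial: x=-9.0000 theta=0.2000
After 1 (propagate distance d=10): x=-7.0000 theta=0.2000
After 2 (thin lens f=-45): x=-7.0000 theta=2/45 (≈0.0444)
Rounded to 4 decimal places: x = -7.0000, theta = 0.0444

Answer: -7.0000 0.0444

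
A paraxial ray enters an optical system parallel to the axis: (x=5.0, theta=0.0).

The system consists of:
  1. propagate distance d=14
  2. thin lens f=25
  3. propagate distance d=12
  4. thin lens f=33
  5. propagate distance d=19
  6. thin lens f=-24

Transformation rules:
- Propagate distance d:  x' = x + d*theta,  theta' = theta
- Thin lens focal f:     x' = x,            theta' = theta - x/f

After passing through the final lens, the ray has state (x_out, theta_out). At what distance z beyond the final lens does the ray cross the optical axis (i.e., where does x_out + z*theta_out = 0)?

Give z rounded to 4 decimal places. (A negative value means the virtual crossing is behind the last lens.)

Answer: -6.8948

Derivation:
Initial: x=5.0000 theta=0.0000
After 1 (propagate distance d=14): x=5.0000 theta=0.0000
After 2 (thin lens f=25): x=5.0000 theta=-0.2000
After 3 (propagate distance d=12): x=2.6000 theta=-0.2000
After 4 (thin lens f=33): x=2.6000 theta=-46/165 (≈-0.2788)
After 5 (propagate distance d=19): x=-89/33 (≈-2.6970) theta=-46/165 (≈-0.2788)
After 6 (thin lens f=-24): x=-89/33 (≈-2.6970) theta=-1549/3960 (≈-0.3912)
z_focus = -x_out/theta_out = -(-89/33)/(-1549/3960) = -10680/1549 ≈ -6.8948
Rounded to 4 decimal places: z = -6.8948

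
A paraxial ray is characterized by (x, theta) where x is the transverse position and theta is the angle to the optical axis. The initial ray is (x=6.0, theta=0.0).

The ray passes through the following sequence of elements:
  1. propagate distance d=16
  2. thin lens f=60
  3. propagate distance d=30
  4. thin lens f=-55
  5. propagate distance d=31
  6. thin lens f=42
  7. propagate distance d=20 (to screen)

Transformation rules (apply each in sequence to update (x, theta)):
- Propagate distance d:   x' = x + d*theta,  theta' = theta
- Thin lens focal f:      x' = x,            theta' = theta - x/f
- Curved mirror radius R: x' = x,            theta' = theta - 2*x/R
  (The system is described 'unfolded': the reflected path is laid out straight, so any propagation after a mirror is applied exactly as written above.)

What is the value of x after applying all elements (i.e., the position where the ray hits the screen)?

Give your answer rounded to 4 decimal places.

Answer: -0.0758

Derivation:
Initial: x=6.0000 theta=0.0000
After 1 (propagate distance d=16): x=6.0000 theta=0.0000
After 2 (thin lens f=60): x=6.0000 theta=-0.1000
After 3 (propagate distance d=30): x=3.0000 theta=-0.1000
After 4 (thin lens f=-55): x=3.0000 theta=-1/22 (≈-0.0455)
After 5 (propagate distance d=31): x=35/22 (≈1.5909) theta=-1/22 (≈-0.0455)
After 6 (thin lens f=42): x=35/22 (≈1.5909) theta=-1/12 (≈-0.0833)
After 7 (propagate distance d=20 (to screen)): x=-5/66 (≈-0.0758) theta=-1/12 (≈-0.0833)
Rounded to 4 decimal places: x = -0.0758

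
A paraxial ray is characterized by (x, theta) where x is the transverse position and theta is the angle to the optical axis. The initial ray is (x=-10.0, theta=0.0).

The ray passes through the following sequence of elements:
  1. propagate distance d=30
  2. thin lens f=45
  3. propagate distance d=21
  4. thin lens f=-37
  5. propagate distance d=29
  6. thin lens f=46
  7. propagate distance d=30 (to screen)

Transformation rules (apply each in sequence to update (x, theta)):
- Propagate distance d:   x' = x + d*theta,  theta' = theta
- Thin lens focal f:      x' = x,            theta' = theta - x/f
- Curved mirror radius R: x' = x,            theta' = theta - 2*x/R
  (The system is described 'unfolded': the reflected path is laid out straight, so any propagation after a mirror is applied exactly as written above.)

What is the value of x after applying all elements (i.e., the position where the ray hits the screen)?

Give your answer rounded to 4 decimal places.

Initial: x=-10.0000 theta=0.0000
After 1 (propagate distance d=30): x=-10.0000 theta=0.0000
After 2 (thin lens f=45): x=-10.0000 theta=2/9 (≈0.2222)
After 3 (propagate distance d=21): x=-16/3 (≈-5.3333) theta=2/9 (≈0.2222)
After 4 (thin lens f=-37): x=-16/3 (≈-5.3333) theta=26/333 (≈0.0781)
After 5 (propagate distance d=29): x=-1022/333 (≈-3.0691) theta=26/333 (≈0.0781)
After 6 (thin lens f=46): x=-1022/333 (≈-3.0691) theta=1109/7659 (≈0.1448)
After 7 (propagate distance d=30 (to screen)): x=9764/7659 (≈1.2748) theta=1109/7659 (≈0.1448)
Rounded to 4 decimal places: x = 1.2748

Answer: 1.2748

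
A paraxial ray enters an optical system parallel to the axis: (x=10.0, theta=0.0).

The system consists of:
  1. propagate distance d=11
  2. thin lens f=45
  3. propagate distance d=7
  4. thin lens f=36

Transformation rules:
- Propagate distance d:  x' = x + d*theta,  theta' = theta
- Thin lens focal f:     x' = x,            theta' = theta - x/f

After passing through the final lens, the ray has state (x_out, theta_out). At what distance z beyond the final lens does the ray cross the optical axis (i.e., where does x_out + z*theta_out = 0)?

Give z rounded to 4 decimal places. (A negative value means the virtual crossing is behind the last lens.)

Initial: x=10.0000 theta=0.0000
After 1 (propagate distance d=11): x=10.0000 theta=0.0000
After 2 (thin lens f=45): x=10.0000 theta=-2/9 (≈-0.2222)
After 3 (propagate distance d=7): x=76/9 (≈8.4444) theta=-2/9 (≈-0.2222)
After 4 (thin lens f=36): x=76/9 (≈8.4444) theta=-37/81 (≈-0.4568)
z_focus = -x_out/theta_out = -(76/9)/(-37/81) = 684/37 ≈ 18.4865
Rounded to 4 decimal places: z = 18.4865

Answer: 18.4865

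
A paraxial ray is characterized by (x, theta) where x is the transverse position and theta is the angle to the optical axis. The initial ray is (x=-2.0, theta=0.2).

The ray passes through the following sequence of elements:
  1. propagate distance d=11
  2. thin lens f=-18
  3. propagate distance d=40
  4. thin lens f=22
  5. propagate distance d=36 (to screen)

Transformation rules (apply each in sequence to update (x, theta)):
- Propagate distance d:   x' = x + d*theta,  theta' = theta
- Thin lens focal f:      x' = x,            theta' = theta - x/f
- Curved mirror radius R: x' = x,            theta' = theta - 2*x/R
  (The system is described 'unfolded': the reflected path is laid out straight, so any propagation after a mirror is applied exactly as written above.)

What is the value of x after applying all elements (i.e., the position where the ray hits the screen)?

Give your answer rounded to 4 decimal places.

Initial: x=-2.0000 theta=0.2000
After 1 (propagate distance d=11): x=0.2000 theta=0.2000
After 2 (thin lens f=-18): x=0.2000 theta=19/90 (≈0.2111)
After 3 (propagate distance d=40): x=389/45 (≈8.6444) theta=19/90 (≈0.2111)
After 4 (thin lens f=22): x=389/45 (≈8.6444) theta=-2/11 (≈-0.1818)
After 5 (propagate distance d=36 (to screen)): x=1039/495 (≈2.0990) theta=-2/11 (≈-0.1818)
Rounded to 4 decimal places: x = 2.0990

Answer: 2.0990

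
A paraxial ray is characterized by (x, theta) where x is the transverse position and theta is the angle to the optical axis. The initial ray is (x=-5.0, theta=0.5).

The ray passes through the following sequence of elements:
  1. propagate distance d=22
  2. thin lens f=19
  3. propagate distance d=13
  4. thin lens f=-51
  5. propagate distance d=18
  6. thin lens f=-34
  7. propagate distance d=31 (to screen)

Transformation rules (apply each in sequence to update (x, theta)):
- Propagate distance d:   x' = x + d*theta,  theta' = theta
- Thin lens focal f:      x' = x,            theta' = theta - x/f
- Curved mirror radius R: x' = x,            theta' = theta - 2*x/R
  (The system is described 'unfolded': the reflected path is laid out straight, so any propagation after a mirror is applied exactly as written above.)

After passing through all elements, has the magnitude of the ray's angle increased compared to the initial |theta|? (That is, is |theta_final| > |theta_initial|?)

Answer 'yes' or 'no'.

Answer: yes

Derivation:
Initial: x=-5.0000 theta=0.5000
After 1 (propagate distance d=22): x=6.0000 theta=0.5000
After 2 (thin lens f=19): x=6.0000 theta=7/38 (≈0.1842)
After 3 (propagate distance d=13): x=319/38 (≈8.3947) theta=7/38 (≈0.1842)
After 4 (thin lens f=-51): x=319/38 (≈8.3947) theta=338/969 (≈0.3488)
After 5 (propagate distance d=18): x=9479/646 (≈14.6734) theta=338/969 (≈0.3488)
After 6 (thin lens f=-34): x=9479/646 (≈14.6734) theta=51421/65892 (≈0.7804)
After 7 (propagate distance d=31 (to screen)): x=2560909/65892 (≈38.8652) theta=51421/65892 (≈0.7804)
|theta_initial|=0.5000 |theta_final|=51421/65892 (≈0.7804) -> increased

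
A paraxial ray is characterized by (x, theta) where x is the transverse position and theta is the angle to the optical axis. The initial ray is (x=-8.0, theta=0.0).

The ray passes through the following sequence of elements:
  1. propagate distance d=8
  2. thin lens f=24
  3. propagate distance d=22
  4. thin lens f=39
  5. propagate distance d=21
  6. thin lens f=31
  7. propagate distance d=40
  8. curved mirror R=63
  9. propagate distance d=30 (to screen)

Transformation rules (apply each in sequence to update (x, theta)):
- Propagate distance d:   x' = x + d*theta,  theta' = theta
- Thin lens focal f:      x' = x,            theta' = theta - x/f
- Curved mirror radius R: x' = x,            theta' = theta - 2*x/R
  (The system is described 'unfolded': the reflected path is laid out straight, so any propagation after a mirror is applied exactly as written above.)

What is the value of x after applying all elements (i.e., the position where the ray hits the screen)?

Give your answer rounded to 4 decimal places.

Initial: x=-8.0000 theta=0.0000
After 1 (propagate distance d=8): x=-8.0000 theta=0.0000
After 2 (thin lens f=24): x=-8.0000 theta=1/3 (≈0.3333)
After 3 (propagate distance d=22): x=-2/3 (≈-0.6667) theta=1/3 (≈0.3333)
After 4 (thin lens f=39): x=-2/3 (≈-0.6667) theta=41/117 (≈0.3504)
After 5 (propagate distance d=21): x=87/13 (≈6.6923) theta=41/117 (≈0.3504)
After 6 (thin lens f=31): x=87/13 (≈6.6923) theta=488/3627 (≈0.1345)
After 7 (propagate distance d=40): x=43793/3627 (≈12.0742) theta=488/3627 (≈0.1345)
After 8 (curved mirror R=63): x=43793/3627 (≈12.0742) theta=-56842/228501 (≈-0.2488)
After 9 (propagate distance d=30 (to screen)): x=351233/76167 (≈4.6114) theta=-56842/228501 (≈-0.2488)
Rounded to 4 decimal places: x = 4.6114

Answer: 4.6114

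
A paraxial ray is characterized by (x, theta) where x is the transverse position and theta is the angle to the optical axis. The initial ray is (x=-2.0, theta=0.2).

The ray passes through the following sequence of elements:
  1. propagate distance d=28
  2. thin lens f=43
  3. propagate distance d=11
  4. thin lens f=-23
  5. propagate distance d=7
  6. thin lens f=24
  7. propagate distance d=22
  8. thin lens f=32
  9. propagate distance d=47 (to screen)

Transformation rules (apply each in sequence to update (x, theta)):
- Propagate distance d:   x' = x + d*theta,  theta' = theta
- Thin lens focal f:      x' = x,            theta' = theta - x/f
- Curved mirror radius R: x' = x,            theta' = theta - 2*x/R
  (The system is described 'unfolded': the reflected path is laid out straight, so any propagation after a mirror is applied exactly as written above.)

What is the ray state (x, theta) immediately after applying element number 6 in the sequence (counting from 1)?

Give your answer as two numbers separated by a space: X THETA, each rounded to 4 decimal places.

Answer: 7.1780 0.0293

Derivation:
Initial: x=-2.0000 theta=0.2000
After 1 (propagate distance d=28): x=3.6000 theta=0.2000
After 2 (thin lens f=43): x=3.6000 theta=5/43 (≈0.1163)
After 3 (propagate distance d=11): x=1049/215 (≈4.8791) theta=5/43 (≈0.1163)
After 4 (thin lens f=-23): x=1049/215 (≈4.8791) theta=1624/4945 (≈0.3284)
After 5 (propagate distance d=7): x=7099/989 (≈7.1780) theta=1624/4945 (≈0.3284)
After 6 (thin lens f=24): x=7099/989 (≈7.1780) theta=3481/118680 (≈0.0293)
Rounded to 4 decimal places: x = 7.1780, theta = 0.0293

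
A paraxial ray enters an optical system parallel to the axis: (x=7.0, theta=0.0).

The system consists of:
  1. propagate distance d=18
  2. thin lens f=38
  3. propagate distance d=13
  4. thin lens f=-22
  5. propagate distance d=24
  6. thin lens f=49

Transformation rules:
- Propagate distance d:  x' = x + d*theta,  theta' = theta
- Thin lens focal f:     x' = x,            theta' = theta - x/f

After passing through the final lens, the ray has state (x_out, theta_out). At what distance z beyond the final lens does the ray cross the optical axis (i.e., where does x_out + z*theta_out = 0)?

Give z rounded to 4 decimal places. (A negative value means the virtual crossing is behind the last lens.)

Initial: x=7.0000 theta=0.0000
After 1 (propagate distance d=18): x=7.0000 theta=0.0000
After 2 (thin lens f=38): x=7.0000 theta=-7/38 (≈-0.1842)
After 3 (propagate distance d=13): x=175/38 (≈4.6053) theta=-7/38 (≈-0.1842)
After 4 (thin lens f=-22): x=175/38 (≈4.6053) theta=21/836 (≈0.0251)
After 5 (propagate distance d=24): x=2177/418 (≈5.2081) theta=21/836 (≈0.0251)
After 6 (thin lens f=49): x=2177/418 (≈5.2081) theta=-25/308 (≈-0.0812)
z_focus = -x_out/theta_out = -(2177/418)/(-25/308) = 30478/475 ≈ 64.1642
Rounded to 4 decimal places: z = 64.1642

Answer: 64.1642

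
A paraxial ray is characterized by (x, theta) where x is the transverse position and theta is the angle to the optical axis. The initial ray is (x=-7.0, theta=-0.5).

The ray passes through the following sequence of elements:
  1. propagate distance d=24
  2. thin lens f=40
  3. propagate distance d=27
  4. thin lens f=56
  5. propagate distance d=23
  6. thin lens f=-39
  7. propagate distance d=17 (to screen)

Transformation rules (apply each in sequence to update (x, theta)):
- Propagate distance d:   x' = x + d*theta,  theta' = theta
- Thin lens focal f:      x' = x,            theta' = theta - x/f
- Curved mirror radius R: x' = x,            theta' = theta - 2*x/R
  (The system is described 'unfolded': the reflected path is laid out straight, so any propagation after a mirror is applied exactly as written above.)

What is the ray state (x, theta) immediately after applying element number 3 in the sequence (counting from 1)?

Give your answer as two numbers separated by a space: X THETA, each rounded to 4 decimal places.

Initial: x=-7.0000 theta=-0.5000
After 1 (propagate distance d=24): x=-19.0000 theta=-0.5000
After 2 (thin lens f=40): x=-19.0000 theta=-0.0250
After 3 (propagate distance d=27): x=-19.6750 theta=-0.0250
Rounded to 4 decimal places: x = -19.6750, theta = -0.0250

Answer: -19.6750 -0.0250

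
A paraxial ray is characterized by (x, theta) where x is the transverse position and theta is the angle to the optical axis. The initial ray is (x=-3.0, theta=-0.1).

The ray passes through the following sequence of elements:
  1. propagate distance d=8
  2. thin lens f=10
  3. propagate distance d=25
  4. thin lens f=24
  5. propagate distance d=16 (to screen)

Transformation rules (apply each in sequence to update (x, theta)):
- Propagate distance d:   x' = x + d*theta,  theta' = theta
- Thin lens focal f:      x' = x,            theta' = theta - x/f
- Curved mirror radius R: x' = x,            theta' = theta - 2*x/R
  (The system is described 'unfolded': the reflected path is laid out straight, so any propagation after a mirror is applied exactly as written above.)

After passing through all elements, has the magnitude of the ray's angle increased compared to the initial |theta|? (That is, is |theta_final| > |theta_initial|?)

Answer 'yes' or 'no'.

Answer: yes

Derivation:
Initial: x=-3.0000 theta=-0.1000
After 1 (propagate distance d=8): x=-3.8000 theta=-0.1000
After 2 (thin lens f=10): x=-3.8000 theta=0.2800
After 3 (propagate distance d=25): x=3.2000 theta=0.2800
After 4 (thin lens f=24): x=3.2000 theta=11/75 (≈0.1467)
After 5 (propagate distance d=16 (to screen)): x=416/75 (≈5.5467) theta=11/75 (≈0.1467)
|theta_initial|=0.1000 |theta_final|=11/75 (≈0.1467) -> increased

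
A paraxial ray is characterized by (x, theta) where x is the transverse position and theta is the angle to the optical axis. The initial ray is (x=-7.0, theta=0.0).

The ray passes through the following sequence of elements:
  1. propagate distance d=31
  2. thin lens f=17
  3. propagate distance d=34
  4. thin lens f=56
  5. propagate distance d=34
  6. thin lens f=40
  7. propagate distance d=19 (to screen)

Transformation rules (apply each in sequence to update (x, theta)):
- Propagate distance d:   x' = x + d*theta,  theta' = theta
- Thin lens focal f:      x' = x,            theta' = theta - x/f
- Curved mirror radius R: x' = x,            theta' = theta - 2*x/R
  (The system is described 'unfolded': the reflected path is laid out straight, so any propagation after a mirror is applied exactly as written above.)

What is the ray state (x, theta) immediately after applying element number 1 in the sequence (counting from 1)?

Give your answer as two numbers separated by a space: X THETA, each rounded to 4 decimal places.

Answer: -7.0000 0.0000

Derivation:
Initial: x=-7.0000 theta=0.0000
After 1 (propagate distance d=31): x=-7.0000 theta=0.0000
Rounded to 4 decimal places: x = -7.0000, theta = 0.0000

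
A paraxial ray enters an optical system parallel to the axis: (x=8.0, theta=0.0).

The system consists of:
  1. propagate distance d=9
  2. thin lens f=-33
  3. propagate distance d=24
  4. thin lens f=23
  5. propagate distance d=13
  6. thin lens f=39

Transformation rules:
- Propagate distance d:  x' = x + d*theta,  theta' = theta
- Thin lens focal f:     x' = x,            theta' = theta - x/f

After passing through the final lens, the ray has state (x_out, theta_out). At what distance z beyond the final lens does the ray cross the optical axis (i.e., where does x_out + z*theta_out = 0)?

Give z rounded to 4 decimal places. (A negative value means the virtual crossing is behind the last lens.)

Initial: x=8.0000 theta=0.0000
After 1 (propagate distance d=9): x=8.0000 theta=0.0000
After 2 (thin lens f=-33): x=8.0000 theta=8/33 (≈0.2424)
After 3 (propagate distance d=24): x=152/11 (≈13.8182) theta=8/33 (≈0.2424)
After 4 (thin lens f=23): x=152/11 (≈13.8182) theta=-272/759 (≈-0.3584)
After 5 (propagate distance d=13): x=632/69 (≈9.1594) theta=-272/759 (≈-0.3584)
After 6 (thin lens f=39): x=632/69 (≈9.1594) theta=-17560/29601 (≈-0.5932)
z_focus = -x_out/theta_out = -(632/69)/(-17560/29601) = 33891/2195 ≈ 15.4401
Rounded to 4 decimal places: z = 15.4401

Answer: 15.4401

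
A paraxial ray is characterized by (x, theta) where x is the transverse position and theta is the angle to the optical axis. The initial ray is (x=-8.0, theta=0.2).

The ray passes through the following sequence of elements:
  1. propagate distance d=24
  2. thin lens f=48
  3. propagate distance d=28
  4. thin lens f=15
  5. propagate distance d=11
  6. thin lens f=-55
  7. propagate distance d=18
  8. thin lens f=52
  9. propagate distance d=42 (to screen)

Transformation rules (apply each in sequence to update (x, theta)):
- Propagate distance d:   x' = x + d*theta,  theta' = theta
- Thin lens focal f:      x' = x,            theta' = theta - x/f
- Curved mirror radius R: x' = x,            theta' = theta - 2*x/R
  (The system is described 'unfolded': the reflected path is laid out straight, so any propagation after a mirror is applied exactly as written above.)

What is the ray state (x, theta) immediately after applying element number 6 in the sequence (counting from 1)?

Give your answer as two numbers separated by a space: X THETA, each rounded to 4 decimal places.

Initial: x=-8.0000 theta=0.2000
After 1 (propagate distance d=24): x=-3.2000 theta=0.2000
After 2 (thin lens f=48): x=-3.2000 theta=4/15 (≈0.2667)
After 3 (propagate distance d=28): x=64/15 (≈4.2667) theta=4/15 (≈0.2667)
After 4 (thin lens f=15): x=64/15 (≈4.2667) theta=-4/225 (≈-0.0178)
After 5 (propagate distance d=11): x=916/225 (≈4.0711) theta=-4/225 (≈-0.0178)
After 6 (thin lens f=-55): x=916/225 (≈4.0711) theta=232/4125 (≈0.0562)
Rounded to 4 decimal places: x = 4.0711, theta = 0.0562

Answer: 4.0711 0.0562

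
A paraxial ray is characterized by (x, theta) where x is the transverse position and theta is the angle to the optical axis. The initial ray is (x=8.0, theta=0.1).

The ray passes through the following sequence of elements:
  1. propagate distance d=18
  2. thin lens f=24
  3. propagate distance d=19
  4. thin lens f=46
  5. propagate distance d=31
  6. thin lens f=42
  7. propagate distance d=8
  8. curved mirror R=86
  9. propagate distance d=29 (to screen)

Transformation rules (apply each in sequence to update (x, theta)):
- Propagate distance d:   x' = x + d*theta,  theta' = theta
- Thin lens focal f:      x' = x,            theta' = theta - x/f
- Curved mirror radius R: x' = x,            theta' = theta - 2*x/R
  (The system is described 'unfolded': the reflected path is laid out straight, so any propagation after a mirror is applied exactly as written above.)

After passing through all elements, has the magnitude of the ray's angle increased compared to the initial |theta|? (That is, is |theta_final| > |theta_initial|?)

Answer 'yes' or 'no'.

Answer: no

Derivation:
Initial: x=8.0000 theta=0.1000
After 1 (propagate distance d=18): x=9.8000 theta=0.1000
After 2 (thin lens f=24): x=9.8000 theta=-37/120 (≈-0.3083)
After 3 (propagate distance d=19): x=473/120 (≈3.9417) theta=-37/120 (≈-0.3083)
After 4 (thin lens f=46): x=473/120 (≈3.9417) theta=-145/368 (≈-0.3940)
After 5 (propagate distance d=31): x=-45667/5520 (≈-8.2730) theta=-145/368 (≈-0.3940)
After 6 (thin lens f=42): x=-45667/5520 (≈-8.2730) theta=-45683/231840 (≈-0.1970)
After 7 (propagate distance d=8): x=-1141739/115920 (≈-9.8494) theta=-45683/231840 (≈-0.1970)
After 8 (curved mirror R=86): x=-1141739/115920 (≈-9.8494) theta=45587/1424160 (≈0.0320)
After 9 (propagate distance d=29 (to screen)): x=-29645131/3323040 (≈-8.9211) theta=45587/1424160 (≈0.0320)
|theta_initial|=0.1000 |theta_final|=45587/1424160 (≈0.0320) -> not increased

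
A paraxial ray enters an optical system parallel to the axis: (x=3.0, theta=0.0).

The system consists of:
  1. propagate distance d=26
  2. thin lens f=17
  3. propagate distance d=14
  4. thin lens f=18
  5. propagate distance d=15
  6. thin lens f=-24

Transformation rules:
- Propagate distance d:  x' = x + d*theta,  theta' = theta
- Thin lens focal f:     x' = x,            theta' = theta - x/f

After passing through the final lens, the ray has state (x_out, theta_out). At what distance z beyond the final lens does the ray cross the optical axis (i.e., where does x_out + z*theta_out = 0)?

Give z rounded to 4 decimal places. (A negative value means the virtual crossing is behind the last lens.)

Answer: -8.1882

Derivation:
Initial: x=3.0000 theta=0.0000
After 1 (propagate distance d=26): x=3.0000 theta=0.0000
After 2 (thin lens f=17): x=3.0000 theta=-3/17 (≈-0.1765)
After 3 (propagate distance d=14): x=9/17 (≈0.5294) theta=-3/17 (≈-0.1765)
After 4 (thin lens f=18): x=9/17 (≈0.5294) theta=-7/34 (≈-0.2059)
After 5 (propagate distance d=15): x=-87/34 (≈-2.5588) theta=-7/34 (≈-0.2059)
After 6 (thin lens f=-24): x=-87/34 (≈-2.5588) theta=-0.3125
z_focus = -x_out/theta_out = -(-87/34)/(-0.3125) = -696/85 ≈ -8.1882
Rounded to 4 decimal places: z = -8.1882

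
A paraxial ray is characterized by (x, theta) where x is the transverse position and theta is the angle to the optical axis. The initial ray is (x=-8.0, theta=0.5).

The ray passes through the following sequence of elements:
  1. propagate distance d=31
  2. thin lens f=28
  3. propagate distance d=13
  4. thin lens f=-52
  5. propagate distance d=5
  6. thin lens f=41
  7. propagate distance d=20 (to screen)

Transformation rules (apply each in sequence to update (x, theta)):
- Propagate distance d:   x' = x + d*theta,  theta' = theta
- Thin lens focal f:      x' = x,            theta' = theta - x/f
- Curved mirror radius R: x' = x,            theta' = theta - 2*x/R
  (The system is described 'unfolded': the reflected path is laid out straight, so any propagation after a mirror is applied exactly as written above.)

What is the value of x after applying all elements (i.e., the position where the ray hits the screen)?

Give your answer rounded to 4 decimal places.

Answer: 15.1879

Derivation:
Initial: x=-8.0000 theta=0.5000
After 1 (propagate distance d=31): x=7.5000 theta=0.5000
After 2 (thin lens f=28): x=7.5000 theta=13/56 (≈0.2321)
After 3 (propagate distance d=13): x=589/56 (≈10.5179) theta=13/56 (≈0.2321)
After 4 (thin lens f=-52): x=589/56 (≈10.5179) theta=1265/2912 (≈0.4344)
After 5 (propagate distance d=5): x=5279/416 (≈12.6899) theta=1265/2912 (≈0.4344)
After 6 (thin lens f=41): x=5279/416 (≈12.6899) theta=466/3731 (≈0.1249)
After 7 (propagate distance d=20 (to screen)): x=1813313/119392 (≈15.1879) theta=466/3731 (≈0.1249)
Rounded to 4 decimal places: x = 15.1879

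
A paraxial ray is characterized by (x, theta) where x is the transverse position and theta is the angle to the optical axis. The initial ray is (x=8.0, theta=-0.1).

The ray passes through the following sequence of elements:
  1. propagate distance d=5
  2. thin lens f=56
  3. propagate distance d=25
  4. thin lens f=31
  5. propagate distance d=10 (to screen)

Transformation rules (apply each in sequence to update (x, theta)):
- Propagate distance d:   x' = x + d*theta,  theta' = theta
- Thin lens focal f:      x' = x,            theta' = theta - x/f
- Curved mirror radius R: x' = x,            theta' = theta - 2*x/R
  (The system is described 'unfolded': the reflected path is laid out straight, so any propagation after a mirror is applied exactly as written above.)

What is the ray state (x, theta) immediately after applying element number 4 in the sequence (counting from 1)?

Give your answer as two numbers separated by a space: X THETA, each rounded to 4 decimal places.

Answer: 1.6518 -0.2872

Derivation:
Initial: x=8.0000 theta=-0.1000
After 1 (propagate distance d=5): x=7.5000 theta=-0.1000
After 2 (thin lens f=56): x=7.5000 theta=-131/560 (≈-0.2339)
After 3 (propagate distance d=25): x=185/112 (≈1.6518) theta=-131/560 (≈-0.2339)
After 4 (thin lens f=31): x=185/112 (≈1.6518) theta=-2493/8680 (≈-0.2872)
Rounded to 4 decimal places: x = 1.6518, theta = -0.2872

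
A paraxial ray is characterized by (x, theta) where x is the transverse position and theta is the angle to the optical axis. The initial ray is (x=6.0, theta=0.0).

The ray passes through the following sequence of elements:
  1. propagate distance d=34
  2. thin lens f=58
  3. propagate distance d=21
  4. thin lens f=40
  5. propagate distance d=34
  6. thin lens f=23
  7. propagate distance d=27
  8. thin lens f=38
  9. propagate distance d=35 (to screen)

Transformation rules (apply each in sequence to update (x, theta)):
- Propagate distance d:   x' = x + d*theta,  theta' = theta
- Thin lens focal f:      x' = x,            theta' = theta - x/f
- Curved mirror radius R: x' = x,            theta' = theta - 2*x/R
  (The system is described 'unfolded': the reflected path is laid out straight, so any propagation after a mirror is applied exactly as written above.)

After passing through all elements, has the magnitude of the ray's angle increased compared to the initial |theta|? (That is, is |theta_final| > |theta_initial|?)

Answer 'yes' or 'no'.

Initial: x=6.0000 theta=0.0000
After 1 (propagate distance d=34): x=6.0000 theta=0.0000
After 2 (thin lens f=58): x=6.0000 theta=-3/29 (≈-0.1034)
After 3 (propagate distance d=21): x=111/29 (≈3.8276) theta=-3/29 (≈-0.1034)
After 4 (thin lens f=40): x=111/29 (≈3.8276) theta=-231/1160 (≈-0.1991)
After 5 (propagate distance d=34): x=-1707/580 (≈-2.9431) theta=-231/1160 (≈-0.1991)
After 6 (thin lens f=23): x=-1707/580 (≈-2.9431) theta=-1899/26680 (≈-0.0712)
After 7 (propagate distance d=27): x=-25959/5336 (≈-4.8649) theta=-1899/26680 (≈-0.0712)
After 8 (thin lens f=38): x=-25959/5336 (≈-4.8649) theta=57633/1013840 (≈0.0568)
After 9 (propagate distance d=35 (to screen)): x=-583011/202768 (≈-2.8753) theta=57633/1013840 (≈0.0568)
|theta_initial|=0.0000 |theta_final|=57633/1013840 (≈0.0568) -> increased

Answer: yes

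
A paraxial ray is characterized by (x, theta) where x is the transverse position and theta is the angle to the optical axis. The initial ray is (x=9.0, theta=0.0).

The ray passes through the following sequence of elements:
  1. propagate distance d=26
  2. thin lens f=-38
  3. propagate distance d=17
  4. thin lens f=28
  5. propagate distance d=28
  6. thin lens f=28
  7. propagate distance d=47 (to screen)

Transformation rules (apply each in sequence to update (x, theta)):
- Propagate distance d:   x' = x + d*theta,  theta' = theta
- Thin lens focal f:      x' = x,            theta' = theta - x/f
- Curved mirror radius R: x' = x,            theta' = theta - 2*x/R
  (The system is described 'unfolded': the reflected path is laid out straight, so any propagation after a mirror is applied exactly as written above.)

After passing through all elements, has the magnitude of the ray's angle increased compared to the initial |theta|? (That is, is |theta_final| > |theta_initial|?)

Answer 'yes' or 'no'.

Initial: x=9.0000 theta=0.0000
After 1 (propagate distance d=26): x=9.0000 theta=0.0000
After 2 (thin lens f=-38): x=9.0000 theta=9/38 (≈0.2368)
After 3 (propagate distance d=17): x=495/38 (≈13.0263) theta=9/38 (≈0.2368)
After 4 (thin lens f=28): x=495/38 (≈13.0263) theta=-243/1064 (≈-0.2284)
After 5 (propagate distance d=28): x=126/19 (≈6.6316) theta=-243/1064 (≈-0.2284)
After 6 (thin lens f=28): x=126/19 (≈6.6316) theta=-495/1064 (≈-0.4652)
After 7 (propagate distance d=47 (to screen)): x=-16209/1064 (≈-15.2340) theta=-495/1064 (≈-0.4652)
|theta_initial|=0.0000 |theta_final|=495/1064 (≈0.4652) -> increased

Answer: yes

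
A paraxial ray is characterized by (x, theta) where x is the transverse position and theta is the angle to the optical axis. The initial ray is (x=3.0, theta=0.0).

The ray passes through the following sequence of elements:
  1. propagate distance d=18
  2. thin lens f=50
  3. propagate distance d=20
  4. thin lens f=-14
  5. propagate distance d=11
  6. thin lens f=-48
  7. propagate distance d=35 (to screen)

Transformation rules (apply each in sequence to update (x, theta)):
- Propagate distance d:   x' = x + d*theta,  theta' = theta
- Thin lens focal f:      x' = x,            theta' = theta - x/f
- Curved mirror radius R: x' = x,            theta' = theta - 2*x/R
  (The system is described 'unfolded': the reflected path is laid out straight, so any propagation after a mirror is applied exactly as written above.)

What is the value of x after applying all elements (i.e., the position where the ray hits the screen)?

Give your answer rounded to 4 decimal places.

Answer: 6.8168

Derivation:
Initial: x=3.0000 theta=0.0000
After 1 (propagate distance d=18): x=3.0000 theta=0.0000
After 2 (thin lens f=50): x=3.0000 theta=-0.0600
After 3 (propagate distance d=20): x=1.8000 theta=-0.0600
After 4 (thin lens f=-14): x=1.8000 theta=12/175 (≈0.0686)
After 5 (propagate distance d=11): x=447/175 (≈2.5543) theta=12/175 (≈0.0686)
After 6 (thin lens f=-48): x=447/175 (≈2.5543) theta=341/2800 (≈0.1218)
After 7 (propagate distance d=35 (to screen)): x=19087/2800 (≈6.8168) theta=341/2800 (≈0.1218)
Rounded to 4 decimal places: x = 6.8168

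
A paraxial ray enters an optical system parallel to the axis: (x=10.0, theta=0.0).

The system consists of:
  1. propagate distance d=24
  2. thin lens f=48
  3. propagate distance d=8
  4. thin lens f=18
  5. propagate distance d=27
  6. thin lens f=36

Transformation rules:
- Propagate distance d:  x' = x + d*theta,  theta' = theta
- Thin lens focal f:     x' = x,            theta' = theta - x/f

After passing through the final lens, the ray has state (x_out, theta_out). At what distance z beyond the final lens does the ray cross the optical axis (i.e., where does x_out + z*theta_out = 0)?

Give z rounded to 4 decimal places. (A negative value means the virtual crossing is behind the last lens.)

Initial: x=10.0000 theta=0.0000
After 1 (propagate distance d=24): x=10.0000 theta=0.0000
After 2 (thin lens f=48): x=10.0000 theta=-5/24 (≈-0.2083)
After 3 (propagate distance d=8): x=25/3 (≈8.3333) theta=-5/24 (≈-0.2083)
After 4 (thin lens f=18): x=25/3 (≈8.3333) theta=-145/216 (≈-0.6713)
After 5 (propagate distance d=27): x=-235/24 (≈-9.7917) theta=-145/216 (≈-0.6713)
After 6 (thin lens f=36): x=-235/24 (≈-9.7917) theta=-115/288 (≈-0.3993)
z_focus = -x_out/theta_out = -(-235/24)/(-115/288) = -564/23 ≈ -24.5217
Rounded to 4 decimal places: z = -24.5217

Answer: -24.5217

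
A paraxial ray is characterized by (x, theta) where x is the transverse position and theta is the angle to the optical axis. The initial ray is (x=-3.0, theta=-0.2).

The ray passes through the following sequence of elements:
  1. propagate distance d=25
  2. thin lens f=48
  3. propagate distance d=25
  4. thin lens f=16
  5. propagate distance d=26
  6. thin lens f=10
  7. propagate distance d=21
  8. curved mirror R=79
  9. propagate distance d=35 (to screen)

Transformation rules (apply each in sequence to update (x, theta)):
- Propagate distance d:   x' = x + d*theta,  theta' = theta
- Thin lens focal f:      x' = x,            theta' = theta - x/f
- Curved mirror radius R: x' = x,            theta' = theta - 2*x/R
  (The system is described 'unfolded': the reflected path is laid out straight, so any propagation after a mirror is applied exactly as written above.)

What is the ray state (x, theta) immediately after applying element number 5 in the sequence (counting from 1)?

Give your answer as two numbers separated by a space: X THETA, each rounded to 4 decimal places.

Initial: x=-3.0000 theta=-0.2000
After 1 (propagate distance d=25): x=-8.0000 theta=-0.2000
After 2 (thin lens f=48): x=-8.0000 theta=-1/30 (≈-0.0333)
After 3 (propagate distance d=25): x=-53/6 (≈-8.8333) theta=-1/30 (≈-0.0333)
After 4 (thin lens f=16): x=-53/6 (≈-8.8333) theta=83/160 (≈0.5188)
After 5 (propagate distance d=26): x=1117/240 (≈4.6542) theta=83/160 (≈0.5188)
Rounded to 4 decimal places: x = 4.6542, theta = 0.5188

Answer: 4.6542 0.5188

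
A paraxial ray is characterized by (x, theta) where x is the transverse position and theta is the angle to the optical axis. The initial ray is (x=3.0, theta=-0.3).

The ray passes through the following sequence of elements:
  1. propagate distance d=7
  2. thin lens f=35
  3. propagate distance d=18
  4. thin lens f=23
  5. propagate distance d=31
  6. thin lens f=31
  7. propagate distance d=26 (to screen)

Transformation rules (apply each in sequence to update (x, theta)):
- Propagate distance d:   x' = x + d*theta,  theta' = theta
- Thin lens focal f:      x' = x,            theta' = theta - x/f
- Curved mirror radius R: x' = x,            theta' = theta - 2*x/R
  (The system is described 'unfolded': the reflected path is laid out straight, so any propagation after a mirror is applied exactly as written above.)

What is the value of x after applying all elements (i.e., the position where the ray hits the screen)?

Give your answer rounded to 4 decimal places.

Initial: x=3.0000 theta=-0.3000
After 1 (propagate distance d=7): x=0.9000 theta=-0.3000
After 2 (thin lens f=35): x=0.9000 theta=-57/175 (≈-0.3257)
After 3 (propagate distance d=18): x=-1737/350 (≈-4.9629) theta=-57/175 (≈-0.3257)
After 4 (thin lens f=23): x=-1737/350 (≈-4.9629) theta=-177/1610 (≈-0.1099)
After 5 (propagate distance d=31): x=-33693/4025 (≈-8.3709) theta=-177/1610 (≈-0.1099)
After 6 (thin lens f=31): x=-33693/4025 (≈-8.3709) theta=1737/10850 (≈0.1601)
After 7 (propagate distance d=26 (to screen)): x=-105024/24955 (≈-4.2085) theta=1737/10850 (≈0.1601)
Rounded to 4 decimal places: x = -4.2085

Answer: -4.2085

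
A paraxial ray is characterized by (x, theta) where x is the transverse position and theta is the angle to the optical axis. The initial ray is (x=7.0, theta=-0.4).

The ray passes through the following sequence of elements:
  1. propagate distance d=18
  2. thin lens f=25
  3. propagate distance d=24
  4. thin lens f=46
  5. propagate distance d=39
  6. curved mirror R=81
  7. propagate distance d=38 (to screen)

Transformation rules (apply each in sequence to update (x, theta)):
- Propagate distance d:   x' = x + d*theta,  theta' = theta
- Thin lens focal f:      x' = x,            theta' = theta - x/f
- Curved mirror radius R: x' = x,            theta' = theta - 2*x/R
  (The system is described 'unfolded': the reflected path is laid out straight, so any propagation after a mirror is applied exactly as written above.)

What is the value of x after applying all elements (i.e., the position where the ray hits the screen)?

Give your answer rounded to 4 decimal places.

Initial: x=7.0000 theta=-0.4000
After 1 (propagate distance d=18): x=-0.2000 theta=-0.4000
After 2 (thin lens f=25): x=-0.2000 theta=-0.3920
After 3 (propagate distance d=24): x=-9.6080 theta=-0.3920
After 4 (thin lens f=46): x=-9.6080 theta=-1053/5750 (≈-0.1831)
After 5 (propagate distance d=39): x=-96313/5750 (≈-16.7501) theta=-1053/5750 (≈-0.1831)
After 6 (curved mirror R=81): x=-96313/5750 (≈-16.7501) theta=107333/465750 (≈0.2305)
After 7 (propagate distance d=38 (to screen)): x=-3722699/465750 (≈-7.9929) theta=107333/465750 (≈0.2305)
Rounded to 4 decimal places: x = -7.9929

Answer: -7.9929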